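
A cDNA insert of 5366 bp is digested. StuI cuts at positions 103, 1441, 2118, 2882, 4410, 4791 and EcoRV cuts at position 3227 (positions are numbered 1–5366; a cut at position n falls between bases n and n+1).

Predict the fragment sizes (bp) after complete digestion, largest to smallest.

1338, 1183, 764, 677, 575, 381, 345, 103 bp

Combined cut positions (sorted): 103, 1441, 2118, 2882, 3227, 4410, 4791.
Linear molecule, 7 cuts → 8 fragments:
  103 − 0 = 103 bp
  1441 − 103 = 1338 bp
  2118 − 1441 = 677 bp
  2882 − 2118 = 764 bp
  3227 − 2882 = 345 bp
  4410 − 3227 = 1183 bp
  4791 − 4410 = 381 bp
  5366 − 4791 = 575 bp
Sorted largest to smallest: 1338, 1183, 764, 677, 575, 381, 345, 103 bp.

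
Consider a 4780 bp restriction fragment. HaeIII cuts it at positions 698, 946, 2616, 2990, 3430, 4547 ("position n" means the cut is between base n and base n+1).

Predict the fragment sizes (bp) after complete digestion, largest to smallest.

1670, 1117, 698, 440, 374, 248, 233 bp

Linear molecule, 6 cuts → 7 fragments:
  698 − 0 = 698 bp
  946 − 698 = 248 bp
  2616 − 946 = 1670 bp
  2990 − 2616 = 374 bp
  3430 − 2990 = 440 bp
  4547 − 3430 = 1117 bp
  4780 − 4547 = 233 bp
Sorted largest to smallest: 1670, 1117, 698, 440, 374, 248, 233 bp.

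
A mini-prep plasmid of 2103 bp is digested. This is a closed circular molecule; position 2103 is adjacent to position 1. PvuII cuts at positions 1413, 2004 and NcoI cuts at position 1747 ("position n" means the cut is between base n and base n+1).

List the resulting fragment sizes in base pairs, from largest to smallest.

1512, 334, 257 bp

Combined cut positions (sorted): 1413, 1747, 2004.
Circular molecule, 3 cuts → 3 fragments:
  1747 − 1413 = 334 bp
  2004 − 1747 = 257 bp
  wrap: 2103 − 2004 + 1413 = 1512 bp
Sorted largest to smallest: 1512, 334, 257 bp.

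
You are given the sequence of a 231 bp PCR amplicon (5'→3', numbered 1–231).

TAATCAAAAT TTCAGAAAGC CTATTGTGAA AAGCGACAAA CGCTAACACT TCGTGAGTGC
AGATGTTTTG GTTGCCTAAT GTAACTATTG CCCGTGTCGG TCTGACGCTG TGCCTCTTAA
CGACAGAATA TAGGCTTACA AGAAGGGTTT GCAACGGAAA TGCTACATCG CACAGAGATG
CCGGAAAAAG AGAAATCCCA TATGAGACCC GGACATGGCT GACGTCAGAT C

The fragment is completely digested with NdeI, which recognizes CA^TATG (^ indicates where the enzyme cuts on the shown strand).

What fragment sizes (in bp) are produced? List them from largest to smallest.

200, 31 bp

The NdeI site (CATATG) starts at position 199.
NdeI cuts after base 2 of each site, so after position 200.
Linear molecule, 1 cut → 2 fragments:
  1–200 → 200 bp
  201–231 → 31 bp
Sorted largest to smallest: 200, 31 bp.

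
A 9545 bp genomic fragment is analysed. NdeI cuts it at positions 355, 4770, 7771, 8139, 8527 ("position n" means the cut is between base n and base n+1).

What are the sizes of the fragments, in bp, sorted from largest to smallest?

4415, 3001, 1018, 388, 368, 355 bp

Linear molecule, 5 cuts → 6 fragments:
  355 − 0 = 355 bp
  4770 − 355 = 4415 bp
  7771 − 4770 = 3001 bp
  8139 − 7771 = 368 bp
  8527 − 8139 = 388 bp
  9545 − 8527 = 1018 bp
Sorted largest to smallest: 4415, 3001, 1018, 388, 368, 355 bp.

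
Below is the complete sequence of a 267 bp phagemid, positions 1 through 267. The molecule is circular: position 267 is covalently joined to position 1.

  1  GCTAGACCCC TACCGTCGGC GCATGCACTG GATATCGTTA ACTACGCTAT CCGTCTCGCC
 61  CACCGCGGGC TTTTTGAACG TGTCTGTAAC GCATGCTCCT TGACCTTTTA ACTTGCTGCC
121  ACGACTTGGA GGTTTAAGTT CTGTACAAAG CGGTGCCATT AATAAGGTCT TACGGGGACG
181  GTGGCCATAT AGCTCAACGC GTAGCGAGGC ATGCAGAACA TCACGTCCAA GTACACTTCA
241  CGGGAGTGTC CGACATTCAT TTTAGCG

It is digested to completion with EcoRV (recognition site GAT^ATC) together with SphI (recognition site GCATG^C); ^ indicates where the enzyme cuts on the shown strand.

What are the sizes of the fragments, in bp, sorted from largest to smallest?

118, 79, 62, 8 bp

The EcoRV site (GATATC) starts at position 31.
EcoRV cuts after base 3 of each site, so after position 33.
SphI sites (GCATGC) start at positions 21, 91, 209.
SphI cuts after base 5 of each site (before the last base), so after positions 25, 95, 213.
Combined cut positions: 25, 33, 95, 213.
Circular molecule, 4 cuts → 4 fragments:
  26–33 → 8 bp
  34–95 → 62 bp
  96–213 → 118 bp
  214–267 then 1–25 → 54 + 25 = 79 bp
Sorted largest to smallest: 118, 79, 62, 8 bp.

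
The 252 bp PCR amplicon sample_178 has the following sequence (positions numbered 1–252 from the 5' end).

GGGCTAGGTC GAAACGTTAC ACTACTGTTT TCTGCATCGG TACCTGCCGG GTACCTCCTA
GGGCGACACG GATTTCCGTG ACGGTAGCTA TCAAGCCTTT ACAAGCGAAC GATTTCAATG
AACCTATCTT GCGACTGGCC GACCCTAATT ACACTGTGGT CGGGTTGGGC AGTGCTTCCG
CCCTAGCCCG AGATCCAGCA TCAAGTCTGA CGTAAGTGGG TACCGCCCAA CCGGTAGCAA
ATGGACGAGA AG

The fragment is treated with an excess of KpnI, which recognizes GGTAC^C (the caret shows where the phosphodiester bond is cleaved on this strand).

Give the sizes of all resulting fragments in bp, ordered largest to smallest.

KpnI sites (GGTACC) start at positions 39, 50, 219.
KpnI cuts after base 5 of each site (before the last base), so after positions 43, 54, 223.
Linear molecule, 3 cuts → 4 fragments:
  1–43 → 43 bp
  44–54 → 11 bp
  55–223 → 169 bp
  224–252 → 29 bp
Sorted largest to smallest: 169, 43, 29, 11 bp.

169, 43, 29, 11 bp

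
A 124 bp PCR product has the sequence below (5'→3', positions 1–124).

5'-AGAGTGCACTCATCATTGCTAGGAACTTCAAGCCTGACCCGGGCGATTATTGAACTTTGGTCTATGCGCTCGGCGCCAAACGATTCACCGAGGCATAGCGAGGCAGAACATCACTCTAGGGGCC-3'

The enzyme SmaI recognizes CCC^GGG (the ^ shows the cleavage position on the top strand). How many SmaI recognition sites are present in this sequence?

CCCGGG occurs starting at position 38.
SmaI cuts at 1 site.

1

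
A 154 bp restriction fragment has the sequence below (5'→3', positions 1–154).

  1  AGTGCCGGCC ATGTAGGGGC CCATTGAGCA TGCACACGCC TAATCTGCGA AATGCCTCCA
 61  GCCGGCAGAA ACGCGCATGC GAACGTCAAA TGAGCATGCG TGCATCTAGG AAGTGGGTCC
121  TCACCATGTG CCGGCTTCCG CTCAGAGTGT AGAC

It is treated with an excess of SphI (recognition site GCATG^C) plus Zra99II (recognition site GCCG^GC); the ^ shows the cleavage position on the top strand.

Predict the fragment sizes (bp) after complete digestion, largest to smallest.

35, 32, 25, 21, 19, 15, 7 bp

SphI sites (GCATGC) start at positions 28, 75, 94.
SphI cuts after base 5 of each site (before the last base), so after positions 32, 79, 98.
Zra99II sites (GCCGGC) start at positions 4, 61, 130.
Zra99II cuts after base 4 of each site, so after positions 7, 64, 133.
Combined cut positions: 7, 32, 64, 79, 98, 133.
Linear molecule, 6 cuts → 7 fragments:
  1–7 → 7 bp
  8–32 → 25 bp
  33–64 → 32 bp
  65–79 → 15 bp
  80–98 → 19 bp
  99–133 → 35 bp
  134–154 → 21 bp
Sorted largest to smallest: 35, 32, 25, 21, 19, 15, 7 bp.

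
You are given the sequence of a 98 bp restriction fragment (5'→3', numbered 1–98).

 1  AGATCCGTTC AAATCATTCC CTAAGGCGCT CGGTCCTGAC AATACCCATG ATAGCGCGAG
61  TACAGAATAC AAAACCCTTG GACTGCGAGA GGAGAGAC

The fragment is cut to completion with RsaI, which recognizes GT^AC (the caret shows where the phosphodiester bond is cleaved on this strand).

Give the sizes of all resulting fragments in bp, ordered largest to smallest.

61, 37 bp

The RsaI site (GTAC) starts at position 60.
RsaI cuts after base 2 of each site, so after position 61.
Linear molecule, 1 cut → 2 fragments:
  1–61 → 61 bp
  62–98 → 37 bp
Sorted largest to smallest: 61, 37 bp.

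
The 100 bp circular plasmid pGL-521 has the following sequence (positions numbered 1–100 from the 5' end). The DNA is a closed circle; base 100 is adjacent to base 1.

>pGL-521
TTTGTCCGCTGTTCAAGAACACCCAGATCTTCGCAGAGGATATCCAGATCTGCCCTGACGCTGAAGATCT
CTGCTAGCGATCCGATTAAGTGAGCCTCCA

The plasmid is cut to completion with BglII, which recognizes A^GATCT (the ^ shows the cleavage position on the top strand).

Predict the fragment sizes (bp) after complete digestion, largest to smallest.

BglII sites (AGATCT) start at positions 25, 46, 65.
BglII cuts after the first base of each site, so after positions 25, 46, 65.
Circular molecule, 3 cuts → 3 fragments:
  26–46 → 21 bp
  47–65 → 19 bp
  66–100 then 1–25 → 35 + 25 = 60 bp
Sorted largest to smallest: 60, 21, 19 bp.

60, 21, 19 bp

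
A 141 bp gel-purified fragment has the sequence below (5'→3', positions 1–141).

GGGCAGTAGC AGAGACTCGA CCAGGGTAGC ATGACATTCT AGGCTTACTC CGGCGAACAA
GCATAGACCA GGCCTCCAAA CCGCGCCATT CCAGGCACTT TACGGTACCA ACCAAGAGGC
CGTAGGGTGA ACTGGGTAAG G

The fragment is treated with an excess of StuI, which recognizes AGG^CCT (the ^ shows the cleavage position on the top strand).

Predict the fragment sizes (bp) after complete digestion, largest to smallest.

72, 69 bp

The StuI site (AGGCCT) starts at position 70.
StuI cuts after base 3 of each site, so after position 72.
Linear molecule, 1 cut → 2 fragments:
  1–72 → 72 bp
  73–141 → 69 bp
Sorted largest to smallest: 72, 69 bp.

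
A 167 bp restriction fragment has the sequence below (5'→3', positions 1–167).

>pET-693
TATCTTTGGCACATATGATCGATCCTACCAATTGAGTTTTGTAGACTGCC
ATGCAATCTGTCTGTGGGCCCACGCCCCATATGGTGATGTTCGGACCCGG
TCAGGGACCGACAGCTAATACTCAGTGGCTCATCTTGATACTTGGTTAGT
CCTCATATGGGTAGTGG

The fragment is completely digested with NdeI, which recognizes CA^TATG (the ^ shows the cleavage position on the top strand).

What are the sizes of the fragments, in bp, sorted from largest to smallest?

76, 66, 13, 12 bp

NdeI sites (CATATG) start at positions 12, 78, 154.
NdeI cuts after base 2 of each site, so after positions 13, 79, 155.
Linear molecule, 3 cuts → 4 fragments:
  1–13 → 13 bp
  14–79 → 66 bp
  80–155 → 76 bp
  156–167 → 12 bp
Sorted largest to smallest: 76, 66, 13, 12 bp.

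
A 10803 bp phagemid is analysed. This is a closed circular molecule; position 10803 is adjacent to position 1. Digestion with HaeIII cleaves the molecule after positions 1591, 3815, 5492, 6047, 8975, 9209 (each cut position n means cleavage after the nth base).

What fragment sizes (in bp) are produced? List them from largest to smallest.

3185, 2928, 2224, 1677, 555, 234 bp

Circular molecule, 6 cuts → 6 fragments:
  3815 − 1591 = 2224 bp
  5492 − 3815 = 1677 bp
  6047 − 5492 = 555 bp
  8975 − 6047 = 2928 bp
  9209 − 8975 = 234 bp
  wrap: 10803 − 9209 + 1591 = 3185 bp
Sorted largest to smallest: 3185, 2928, 2224, 1677, 555, 234 bp.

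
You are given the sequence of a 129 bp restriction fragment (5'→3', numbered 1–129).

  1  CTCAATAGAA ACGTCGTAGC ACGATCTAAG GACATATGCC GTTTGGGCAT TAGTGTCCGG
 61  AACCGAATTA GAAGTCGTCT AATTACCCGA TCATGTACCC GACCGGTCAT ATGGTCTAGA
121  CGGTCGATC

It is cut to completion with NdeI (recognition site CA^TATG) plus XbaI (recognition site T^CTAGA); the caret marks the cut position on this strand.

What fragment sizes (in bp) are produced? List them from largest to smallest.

75, 34, 14, 6 bp

NdeI sites (CATATG) start at positions 33, 108.
NdeI cuts after base 2 of each site, so after positions 34, 109.
The XbaI site (TCTAGA) starts at position 115.
XbaI cuts after the first base of each site, so after position 115.
Combined cut positions: 34, 109, 115.
Linear molecule, 3 cuts → 4 fragments:
  1–34 → 34 bp
  35–109 → 75 bp
  110–115 → 6 bp
  116–129 → 14 bp
Sorted largest to smallest: 75, 34, 14, 6 bp.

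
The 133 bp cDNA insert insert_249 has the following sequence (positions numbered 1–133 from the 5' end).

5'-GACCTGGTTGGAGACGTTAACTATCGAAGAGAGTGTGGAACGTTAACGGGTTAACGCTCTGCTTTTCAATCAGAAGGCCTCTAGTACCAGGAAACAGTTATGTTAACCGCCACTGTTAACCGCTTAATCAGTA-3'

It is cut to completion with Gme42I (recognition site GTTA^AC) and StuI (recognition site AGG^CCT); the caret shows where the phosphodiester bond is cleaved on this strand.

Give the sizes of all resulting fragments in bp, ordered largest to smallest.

28, 26, 24, 19, 15, 13, 8 bp

Gme42I sites (GTTAAC) start at positions 16, 42, 50, 102, 115.
Gme42I cuts after base 4 of each site, so after positions 19, 45, 53, 105, 118.
The StuI site (AGGCCT) starts at position 75.
StuI cuts after base 3 of each site, so after position 77.
Combined cut positions: 19, 45, 53, 77, 105, 118.
Linear molecule, 6 cuts → 7 fragments:
  1–19 → 19 bp
  20–45 → 26 bp
  46–53 → 8 bp
  54–77 → 24 bp
  78–105 → 28 bp
  106–118 → 13 bp
  119–133 → 15 bp
Sorted largest to smallest: 28, 26, 24, 19, 15, 13, 8 bp.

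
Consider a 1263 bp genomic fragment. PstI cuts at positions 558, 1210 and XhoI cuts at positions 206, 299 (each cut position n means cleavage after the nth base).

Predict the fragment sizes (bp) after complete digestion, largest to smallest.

652, 259, 206, 93, 53 bp

Combined cut positions (sorted): 206, 299, 558, 1210.
Linear molecule, 4 cuts → 5 fragments:
  206 − 0 = 206 bp
  299 − 206 = 93 bp
  558 − 299 = 259 bp
  1210 − 558 = 652 bp
  1263 − 1210 = 53 bp
Sorted largest to smallest: 652, 259, 206, 93, 53 bp.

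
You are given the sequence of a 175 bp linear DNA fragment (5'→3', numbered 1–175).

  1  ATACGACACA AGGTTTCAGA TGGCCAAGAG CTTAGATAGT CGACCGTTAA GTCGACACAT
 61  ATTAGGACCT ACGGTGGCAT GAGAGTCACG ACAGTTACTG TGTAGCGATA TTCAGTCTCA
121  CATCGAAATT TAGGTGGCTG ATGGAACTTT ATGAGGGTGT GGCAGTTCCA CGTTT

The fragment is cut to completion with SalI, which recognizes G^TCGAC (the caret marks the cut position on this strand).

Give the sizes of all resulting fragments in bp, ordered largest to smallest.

124, 39, 12 bp

SalI sites (GTCGAC) start at positions 39, 51.
SalI cuts after the first base of each site, so after positions 39, 51.
Linear molecule, 2 cuts → 3 fragments:
  1–39 → 39 bp
  40–51 → 12 bp
  52–175 → 124 bp
Sorted largest to smallest: 124, 39, 12 bp.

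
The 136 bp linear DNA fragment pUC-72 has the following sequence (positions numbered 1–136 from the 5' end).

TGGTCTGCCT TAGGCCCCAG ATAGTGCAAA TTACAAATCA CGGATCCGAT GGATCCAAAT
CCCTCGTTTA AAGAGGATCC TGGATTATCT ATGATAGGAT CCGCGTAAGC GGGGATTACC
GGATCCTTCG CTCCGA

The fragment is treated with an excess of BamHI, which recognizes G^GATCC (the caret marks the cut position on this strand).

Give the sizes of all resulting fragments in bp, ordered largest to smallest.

42, 24, 24, 22, 15, 9 bp

BamHI sites (GGATCC) start at positions 42, 51, 75, 97, 121.
BamHI cuts after the first base of each site, so after positions 42, 51, 75, 97, 121.
Linear molecule, 5 cuts → 6 fragments:
  1–42 → 42 bp
  43–51 → 9 bp
  52–75 → 24 bp
  76–97 → 22 bp
  98–121 → 24 bp
  122–136 → 15 bp
Sorted largest to smallest: 42, 24, 24, 22, 15, 9 bp.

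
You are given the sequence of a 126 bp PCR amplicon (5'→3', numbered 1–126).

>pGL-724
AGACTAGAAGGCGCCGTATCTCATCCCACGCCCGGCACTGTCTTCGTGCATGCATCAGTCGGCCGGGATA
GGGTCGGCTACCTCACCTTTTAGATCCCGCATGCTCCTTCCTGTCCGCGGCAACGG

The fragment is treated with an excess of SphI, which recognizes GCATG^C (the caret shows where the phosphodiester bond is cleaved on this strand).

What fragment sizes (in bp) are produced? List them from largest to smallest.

52, 51, 23 bp

SphI sites (GCATGC) start at positions 48, 99.
SphI cuts after base 5 of each site (before the last base), so after positions 52, 103.
Linear molecule, 2 cuts → 3 fragments:
  1–52 → 52 bp
  53–103 → 51 bp
  104–126 → 23 bp
Sorted largest to smallest: 52, 51, 23 bp.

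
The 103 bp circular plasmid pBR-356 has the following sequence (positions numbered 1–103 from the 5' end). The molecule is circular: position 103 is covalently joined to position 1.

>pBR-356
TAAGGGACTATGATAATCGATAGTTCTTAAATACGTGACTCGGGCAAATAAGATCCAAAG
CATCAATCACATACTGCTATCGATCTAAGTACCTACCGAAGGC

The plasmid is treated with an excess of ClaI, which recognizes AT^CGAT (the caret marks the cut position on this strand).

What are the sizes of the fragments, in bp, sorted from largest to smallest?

63, 40 bp

ClaI sites (ATCGAT) start at positions 16, 79.
ClaI cuts after base 2 of each site, so after positions 17, 80.
Circular molecule, 2 cuts → 2 fragments:
  18–80 → 63 bp
  81–103 then 1–17 → 23 + 17 = 40 bp
Sorted largest to smallest: 63, 40 bp.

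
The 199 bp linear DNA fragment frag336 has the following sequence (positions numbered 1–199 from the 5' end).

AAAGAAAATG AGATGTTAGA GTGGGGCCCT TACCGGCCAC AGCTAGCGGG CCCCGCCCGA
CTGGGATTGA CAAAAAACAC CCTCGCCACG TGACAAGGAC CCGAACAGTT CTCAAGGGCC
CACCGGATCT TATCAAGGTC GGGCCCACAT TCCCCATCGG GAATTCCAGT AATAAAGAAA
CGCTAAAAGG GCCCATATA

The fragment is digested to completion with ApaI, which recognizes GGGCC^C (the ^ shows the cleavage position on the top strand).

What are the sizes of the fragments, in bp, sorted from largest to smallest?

68, 48, 28, 25, 24, 6 bp

ApaI sites (GGGCCC) start at positions 24, 48, 116, 141, 189.
ApaI cuts after base 5 of each site (before the last base), so after positions 28, 52, 120, 145, 193.
Linear molecule, 5 cuts → 6 fragments:
  1–28 → 28 bp
  29–52 → 24 bp
  53–120 → 68 bp
  121–145 → 25 bp
  146–193 → 48 bp
  194–199 → 6 bp
Sorted largest to smallest: 68, 48, 28, 25, 24, 6 bp.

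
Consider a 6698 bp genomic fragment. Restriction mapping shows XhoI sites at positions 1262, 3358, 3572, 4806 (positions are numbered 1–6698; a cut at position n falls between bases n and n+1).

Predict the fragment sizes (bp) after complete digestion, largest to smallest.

Linear molecule, 4 cuts → 5 fragments:
  1262 − 0 = 1262 bp
  3358 − 1262 = 2096 bp
  3572 − 3358 = 214 bp
  4806 − 3572 = 1234 bp
  6698 − 4806 = 1892 bp
Sorted largest to smallest: 2096, 1892, 1262, 1234, 214 bp.

2096, 1892, 1262, 1234, 214 bp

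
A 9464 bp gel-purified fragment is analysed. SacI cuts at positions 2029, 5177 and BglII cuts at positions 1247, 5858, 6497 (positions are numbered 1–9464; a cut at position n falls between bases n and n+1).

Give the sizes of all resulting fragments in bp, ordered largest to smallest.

Combined cut positions (sorted): 1247, 2029, 5177, 5858, 6497.
Linear molecule, 5 cuts → 6 fragments:
  1247 − 0 = 1247 bp
  2029 − 1247 = 782 bp
  5177 − 2029 = 3148 bp
  5858 − 5177 = 681 bp
  6497 − 5858 = 639 bp
  9464 − 6497 = 2967 bp
Sorted largest to smallest: 3148, 2967, 1247, 782, 681, 639 bp.

3148, 2967, 1247, 782, 681, 639 bp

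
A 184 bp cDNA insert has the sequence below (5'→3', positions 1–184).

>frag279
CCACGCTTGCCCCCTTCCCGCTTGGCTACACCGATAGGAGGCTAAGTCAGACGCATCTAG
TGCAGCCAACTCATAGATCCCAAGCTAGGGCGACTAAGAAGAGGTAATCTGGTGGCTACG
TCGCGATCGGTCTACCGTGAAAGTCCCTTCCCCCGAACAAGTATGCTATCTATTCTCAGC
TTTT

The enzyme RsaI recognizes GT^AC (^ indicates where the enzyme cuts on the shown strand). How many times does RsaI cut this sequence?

No occurrence of GTAC is present in the sequence.
RsaI does not cut: 0 sites.

0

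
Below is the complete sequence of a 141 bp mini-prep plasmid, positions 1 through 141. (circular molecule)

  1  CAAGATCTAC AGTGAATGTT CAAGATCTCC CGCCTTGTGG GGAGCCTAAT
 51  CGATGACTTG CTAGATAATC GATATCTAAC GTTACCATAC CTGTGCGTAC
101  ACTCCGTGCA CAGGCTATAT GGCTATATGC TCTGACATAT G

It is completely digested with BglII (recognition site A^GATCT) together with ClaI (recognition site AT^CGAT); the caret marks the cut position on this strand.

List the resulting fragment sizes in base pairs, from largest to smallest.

BglII sites (AGATCT) start at positions 3, 23.
BglII cuts after the first base of each site, so after positions 3, 23.
ClaI sites (ATCGAT) start at positions 49, 68.
ClaI cuts after base 2 of each site, so after positions 50, 69.
Combined cut positions: 3, 23, 50, 69.
Circular molecule, 4 cuts → 4 fragments:
  4–23 → 20 bp
  24–50 → 27 bp
  51–69 → 19 bp
  70–141 then 1–3 → 72 + 3 = 75 bp
Sorted largest to smallest: 75, 27, 20, 19 bp.

75, 27, 20, 19 bp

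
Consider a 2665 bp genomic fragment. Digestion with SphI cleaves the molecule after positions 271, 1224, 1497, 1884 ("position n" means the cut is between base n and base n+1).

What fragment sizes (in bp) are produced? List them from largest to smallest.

953, 781, 387, 273, 271 bp

Linear molecule, 4 cuts → 5 fragments:
  271 − 0 = 271 bp
  1224 − 271 = 953 bp
  1497 − 1224 = 273 bp
  1884 − 1497 = 387 bp
  2665 − 1884 = 781 bp
Sorted largest to smallest: 953, 781, 387, 273, 271 bp.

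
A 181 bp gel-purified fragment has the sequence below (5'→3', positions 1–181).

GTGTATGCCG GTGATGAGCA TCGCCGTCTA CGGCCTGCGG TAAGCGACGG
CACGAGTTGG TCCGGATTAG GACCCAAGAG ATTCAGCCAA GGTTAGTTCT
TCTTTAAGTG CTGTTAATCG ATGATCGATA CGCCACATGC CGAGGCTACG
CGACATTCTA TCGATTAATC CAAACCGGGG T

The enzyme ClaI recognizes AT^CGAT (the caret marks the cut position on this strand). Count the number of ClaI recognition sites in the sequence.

ATCGAT occurs starting at positions 117, 124, 160.
ClaI cuts at 3 sites.

3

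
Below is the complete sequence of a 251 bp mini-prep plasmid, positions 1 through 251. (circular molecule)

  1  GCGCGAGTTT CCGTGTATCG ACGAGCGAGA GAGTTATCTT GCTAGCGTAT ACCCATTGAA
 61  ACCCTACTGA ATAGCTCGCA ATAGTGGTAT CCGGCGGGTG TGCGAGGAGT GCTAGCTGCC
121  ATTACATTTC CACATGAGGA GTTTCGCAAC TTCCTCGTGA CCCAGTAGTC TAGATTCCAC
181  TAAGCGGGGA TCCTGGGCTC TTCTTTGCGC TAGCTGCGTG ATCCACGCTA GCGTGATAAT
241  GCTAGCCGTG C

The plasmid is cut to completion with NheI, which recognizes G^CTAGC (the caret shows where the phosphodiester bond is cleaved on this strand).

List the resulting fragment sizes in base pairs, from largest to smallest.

98, 70, 51, 18, 14 bp

NheI sites (GCTAGC) start at positions 41, 111, 209, 227, 241.
NheI cuts after the first base of each site, so after positions 41, 111, 209, 227, 241.
Circular molecule, 5 cuts → 5 fragments:
  42–111 → 70 bp
  112–209 → 98 bp
  210–227 → 18 bp
  228–241 → 14 bp
  242–251 then 1–41 → 10 + 41 = 51 bp
Sorted largest to smallest: 98, 70, 51, 18, 14 bp.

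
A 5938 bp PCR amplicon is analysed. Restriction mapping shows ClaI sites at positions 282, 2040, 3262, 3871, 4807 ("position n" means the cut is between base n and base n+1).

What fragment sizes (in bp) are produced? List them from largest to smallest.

Linear molecule, 5 cuts → 6 fragments:
  282 − 0 = 282 bp
  2040 − 282 = 1758 bp
  3262 − 2040 = 1222 bp
  3871 − 3262 = 609 bp
  4807 − 3871 = 936 bp
  5938 − 4807 = 1131 bp
Sorted largest to smallest: 1758, 1222, 1131, 936, 609, 282 bp.

1758, 1222, 1131, 936, 609, 282 bp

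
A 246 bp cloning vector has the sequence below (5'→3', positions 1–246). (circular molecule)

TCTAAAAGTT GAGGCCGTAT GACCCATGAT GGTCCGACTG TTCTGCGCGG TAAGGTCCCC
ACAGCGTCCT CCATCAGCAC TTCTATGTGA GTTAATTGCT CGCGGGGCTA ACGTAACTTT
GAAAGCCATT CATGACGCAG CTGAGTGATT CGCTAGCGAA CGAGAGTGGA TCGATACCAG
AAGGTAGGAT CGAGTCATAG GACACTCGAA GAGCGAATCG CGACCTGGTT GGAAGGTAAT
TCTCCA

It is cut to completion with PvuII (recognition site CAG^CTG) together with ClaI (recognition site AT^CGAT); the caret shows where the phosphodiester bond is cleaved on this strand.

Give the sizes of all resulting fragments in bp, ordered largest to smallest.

215, 31 bp

The PvuII site (CAGCTG) starts at position 138.
PvuII cuts after base 3 of each site, so after position 140.
The ClaI site (ATCGAT) starts at position 170.
ClaI cuts after base 2 of each site, so after position 171.
Combined cut positions: 140, 171.
Circular molecule, 2 cuts → 2 fragments:
  141–171 → 31 bp
  172–246 then 1–140 → 75 + 140 = 215 bp
Sorted largest to smallest: 215, 31 bp.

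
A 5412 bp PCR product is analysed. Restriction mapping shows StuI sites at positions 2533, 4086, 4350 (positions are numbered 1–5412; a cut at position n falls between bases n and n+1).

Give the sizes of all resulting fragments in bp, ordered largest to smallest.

2533, 1553, 1062, 264 bp

Linear molecule, 3 cuts → 4 fragments:
  2533 − 0 = 2533 bp
  4086 − 2533 = 1553 bp
  4350 − 4086 = 264 bp
  5412 − 4350 = 1062 bp
Sorted largest to smallest: 2533, 1553, 1062, 264 bp.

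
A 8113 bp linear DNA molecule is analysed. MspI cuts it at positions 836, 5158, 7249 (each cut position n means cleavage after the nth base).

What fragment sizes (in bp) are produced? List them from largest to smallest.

Linear molecule, 3 cuts → 4 fragments:
  836 − 0 = 836 bp
  5158 − 836 = 4322 bp
  7249 − 5158 = 2091 bp
  8113 − 7249 = 864 bp
Sorted largest to smallest: 4322, 2091, 864, 836 bp.

4322, 2091, 864, 836 bp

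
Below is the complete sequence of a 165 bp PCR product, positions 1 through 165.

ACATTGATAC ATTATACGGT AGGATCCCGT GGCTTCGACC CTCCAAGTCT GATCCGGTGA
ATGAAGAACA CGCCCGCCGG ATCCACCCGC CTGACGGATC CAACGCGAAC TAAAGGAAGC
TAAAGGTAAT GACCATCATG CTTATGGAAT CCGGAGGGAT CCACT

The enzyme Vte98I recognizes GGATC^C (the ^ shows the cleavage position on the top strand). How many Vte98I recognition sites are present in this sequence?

GGATCC occurs starting at positions 22, 79, 96, 157.
Vte98I cuts at 4 sites.

4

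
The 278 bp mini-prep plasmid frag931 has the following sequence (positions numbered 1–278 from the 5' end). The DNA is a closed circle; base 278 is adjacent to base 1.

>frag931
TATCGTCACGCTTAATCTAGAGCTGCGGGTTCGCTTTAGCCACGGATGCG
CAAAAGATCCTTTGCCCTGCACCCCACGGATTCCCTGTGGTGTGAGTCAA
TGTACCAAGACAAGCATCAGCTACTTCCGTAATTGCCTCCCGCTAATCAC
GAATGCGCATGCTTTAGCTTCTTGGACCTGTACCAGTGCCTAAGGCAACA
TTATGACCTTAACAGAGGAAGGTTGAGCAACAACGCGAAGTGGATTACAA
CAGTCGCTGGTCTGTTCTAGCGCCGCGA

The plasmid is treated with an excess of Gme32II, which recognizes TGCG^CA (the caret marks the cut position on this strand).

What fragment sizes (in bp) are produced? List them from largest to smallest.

171, 107 bp

Gme32II sites (TGCGCA) start at positions 47, 154.
Gme32II cuts after base 4 of each site, so after positions 50, 157.
Circular molecule, 2 cuts → 2 fragments:
  51–157 → 107 bp
  158–278 then 1–50 → 121 + 50 = 171 bp
Sorted largest to smallest: 171, 107 bp.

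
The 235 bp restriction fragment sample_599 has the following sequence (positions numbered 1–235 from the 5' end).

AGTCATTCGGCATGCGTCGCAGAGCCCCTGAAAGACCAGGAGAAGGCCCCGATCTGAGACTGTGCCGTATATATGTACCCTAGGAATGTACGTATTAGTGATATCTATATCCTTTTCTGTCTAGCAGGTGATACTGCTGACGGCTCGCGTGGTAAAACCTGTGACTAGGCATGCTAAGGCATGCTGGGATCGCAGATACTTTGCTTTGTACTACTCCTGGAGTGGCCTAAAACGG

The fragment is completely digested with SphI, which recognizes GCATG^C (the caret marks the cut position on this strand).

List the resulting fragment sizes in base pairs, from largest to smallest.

SphI sites (GCATGC) start at positions 10, 169, 179.
SphI cuts after base 5 of each site (before the last base), so after positions 14, 173, 183.
Linear molecule, 3 cuts → 4 fragments:
  1–14 → 14 bp
  15–173 → 159 bp
  174–183 → 10 bp
  184–235 → 52 bp
Sorted largest to smallest: 159, 52, 14, 10 bp.

159, 52, 14, 10 bp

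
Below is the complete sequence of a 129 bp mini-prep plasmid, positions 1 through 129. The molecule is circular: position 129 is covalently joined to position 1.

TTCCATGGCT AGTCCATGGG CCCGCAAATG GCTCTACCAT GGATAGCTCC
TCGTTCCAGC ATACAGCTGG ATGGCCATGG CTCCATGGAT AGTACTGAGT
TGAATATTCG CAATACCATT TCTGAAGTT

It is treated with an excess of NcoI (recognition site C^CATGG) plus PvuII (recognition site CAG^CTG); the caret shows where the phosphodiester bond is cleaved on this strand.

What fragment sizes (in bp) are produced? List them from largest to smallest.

49, 29, 23, 11, 9, 8 bp

NcoI sites (CCATGG) start at positions 3, 14, 37, 75, 83.
NcoI cuts after the first base of each site, so after positions 3, 14, 37, 75, 83.
The PvuII site (CAGCTG) starts at position 64.
PvuII cuts after base 3 of each site, so after position 66.
Combined cut positions: 3, 14, 37, 66, 75, 83.
Circular molecule, 6 cuts → 6 fragments:
  4–14 → 11 bp
  15–37 → 23 bp
  38–66 → 29 bp
  67–75 → 9 bp
  76–83 → 8 bp
  84–129 then 1–3 → 46 + 3 = 49 bp
Sorted largest to smallest: 49, 29, 23, 11, 9, 8 bp.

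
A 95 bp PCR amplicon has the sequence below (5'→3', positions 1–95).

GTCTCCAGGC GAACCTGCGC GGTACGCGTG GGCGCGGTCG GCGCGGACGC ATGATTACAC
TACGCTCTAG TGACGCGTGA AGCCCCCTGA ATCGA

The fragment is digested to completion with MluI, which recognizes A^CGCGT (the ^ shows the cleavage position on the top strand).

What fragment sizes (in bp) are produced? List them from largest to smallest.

MluI sites (ACGCGT) start at positions 24, 73.
MluI cuts after the first base of each site, so after positions 24, 73.
Linear molecule, 2 cuts → 3 fragments:
  1–24 → 24 bp
  25–73 → 49 bp
  74–95 → 22 bp
Sorted largest to smallest: 49, 24, 22 bp.

49, 24, 22 bp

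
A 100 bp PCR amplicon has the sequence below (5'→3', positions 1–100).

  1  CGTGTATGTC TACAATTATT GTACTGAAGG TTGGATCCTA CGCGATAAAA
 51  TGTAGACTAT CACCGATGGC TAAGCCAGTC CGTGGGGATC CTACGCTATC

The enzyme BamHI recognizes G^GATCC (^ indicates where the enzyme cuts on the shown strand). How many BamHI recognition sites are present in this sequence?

GGATCC occurs starting at positions 33, 86.
BamHI cuts at 2 sites.

2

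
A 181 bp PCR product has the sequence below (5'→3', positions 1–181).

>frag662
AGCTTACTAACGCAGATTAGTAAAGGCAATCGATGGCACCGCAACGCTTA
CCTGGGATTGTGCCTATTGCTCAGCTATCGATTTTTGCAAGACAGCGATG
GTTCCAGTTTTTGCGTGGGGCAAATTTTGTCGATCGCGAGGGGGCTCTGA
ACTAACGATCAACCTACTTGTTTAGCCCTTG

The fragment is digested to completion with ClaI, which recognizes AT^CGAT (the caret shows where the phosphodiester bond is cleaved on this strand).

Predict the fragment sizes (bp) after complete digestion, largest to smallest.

ClaI sites (ATCGAT) start at positions 29, 77.
ClaI cuts after base 2 of each site, so after positions 30, 78.
Linear molecule, 2 cuts → 3 fragments:
  1–30 → 30 bp
  31–78 → 48 bp
  79–181 → 103 bp
Sorted largest to smallest: 103, 48, 30 bp.

103, 48, 30 bp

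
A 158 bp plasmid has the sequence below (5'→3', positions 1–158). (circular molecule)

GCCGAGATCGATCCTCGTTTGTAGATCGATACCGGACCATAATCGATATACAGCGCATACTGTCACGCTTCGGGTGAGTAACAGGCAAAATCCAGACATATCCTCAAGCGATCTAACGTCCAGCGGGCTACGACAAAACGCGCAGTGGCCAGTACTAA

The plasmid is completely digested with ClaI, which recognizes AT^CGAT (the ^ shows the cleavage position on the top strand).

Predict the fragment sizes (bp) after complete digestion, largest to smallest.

123, 18, 17 bp

ClaI sites (ATCGAT) start at positions 7, 25, 42.
ClaI cuts after base 2 of each site, so after positions 8, 26, 43.
Circular molecule, 3 cuts → 3 fragments:
  9–26 → 18 bp
  27–43 → 17 bp
  44–158 then 1–8 → 115 + 8 = 123 bp
Sorted largest to smallest: 123, 18, 17 bp.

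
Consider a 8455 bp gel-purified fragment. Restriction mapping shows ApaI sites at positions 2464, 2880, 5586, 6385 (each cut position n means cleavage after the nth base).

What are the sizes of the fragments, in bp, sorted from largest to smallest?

Linear molecule, 4 cuts → 5 fragments:
  2464 − 0 = 2464 bp
  2880 − 2464 = 416 bp
  5586 − 2880 = 2706 bp
  6385 − 5586 = 799 bp
  8455 − 6385 = 2070 bp
Sorted largest to smallest: 2706, 2464, 2070, 799, 416 bp.

2706, 2464, 2070, 799, 416 bp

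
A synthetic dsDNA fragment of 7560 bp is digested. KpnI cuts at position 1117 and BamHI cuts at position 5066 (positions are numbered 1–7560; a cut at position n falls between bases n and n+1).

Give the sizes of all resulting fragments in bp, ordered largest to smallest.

3949, 2494, 1117 bp

Combined cut positions (sorted): 1117, 5066.
Linear molecule, 2 cuts → 3 fragments:
  1117 − 0 = 1117 bp
  5066 − 1117 = 3949 bp
  7560 − 5066 = 2494 bp
Sorted largest to smallest: 3949, 2494, 1117 bp.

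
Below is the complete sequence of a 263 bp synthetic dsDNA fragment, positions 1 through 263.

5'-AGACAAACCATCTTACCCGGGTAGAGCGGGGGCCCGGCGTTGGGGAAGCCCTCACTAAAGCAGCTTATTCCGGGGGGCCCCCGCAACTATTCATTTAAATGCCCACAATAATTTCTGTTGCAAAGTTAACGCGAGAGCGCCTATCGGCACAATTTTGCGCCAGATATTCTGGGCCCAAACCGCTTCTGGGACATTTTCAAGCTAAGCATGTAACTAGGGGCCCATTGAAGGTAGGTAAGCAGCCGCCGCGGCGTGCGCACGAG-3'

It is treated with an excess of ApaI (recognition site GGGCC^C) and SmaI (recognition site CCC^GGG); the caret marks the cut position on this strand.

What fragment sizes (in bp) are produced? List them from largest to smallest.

ApaI sites (GGGCCC) start at positions 30, 75, 171, 218.
ApaI cuts after base 5 of each site (before the last base), so after positions 34, 79, 175, 222.
The SmaI site (CCCGGG) starts at position 16.
SmaI cuts after base 3 of each site, so after position 18.
Combined cut positions: 18, 34, 79, 175, 222.
Linear molecule, 5 cuts → 6 fragments:
  1–18 → 18 bp
  19–34 → 16 bp
  35–79 → 45 bp
  80–175 → 96 bp
  176–222 → 47 bp
  223–263 → 41 bp
Sorted largest to smallest: 96, 47, 45, 41, 18, 16 bp.

96, 47, 45, 41, 18, 16 bp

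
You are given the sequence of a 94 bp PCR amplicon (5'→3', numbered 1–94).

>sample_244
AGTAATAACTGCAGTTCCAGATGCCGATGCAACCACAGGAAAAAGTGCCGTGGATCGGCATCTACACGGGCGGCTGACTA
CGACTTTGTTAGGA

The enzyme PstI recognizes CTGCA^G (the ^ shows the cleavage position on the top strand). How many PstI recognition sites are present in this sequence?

CTGCAG occurs starting at position 9.
PstI cuts at 1 site.

1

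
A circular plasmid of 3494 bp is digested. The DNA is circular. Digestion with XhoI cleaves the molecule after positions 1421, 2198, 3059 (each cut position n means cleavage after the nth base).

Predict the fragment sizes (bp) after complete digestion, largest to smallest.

Circular molecule, 3 cuts → 3 fragments:
  2198 − 1421 = 777 bp
  3059 − 2198 = 861 bp
  wrap: 3494 − 3059 + 1421 = 1856 bp
Sorted largest to smallest: 1856, 861, 777 bp.

1856, 861, 777 bp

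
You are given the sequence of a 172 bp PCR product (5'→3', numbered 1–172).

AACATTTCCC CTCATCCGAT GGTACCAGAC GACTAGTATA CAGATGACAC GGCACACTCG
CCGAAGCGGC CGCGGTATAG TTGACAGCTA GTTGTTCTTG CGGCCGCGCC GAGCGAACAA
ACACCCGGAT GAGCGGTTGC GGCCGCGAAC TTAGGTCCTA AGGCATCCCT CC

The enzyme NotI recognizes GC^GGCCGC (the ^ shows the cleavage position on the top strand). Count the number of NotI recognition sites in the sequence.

GCGGCCGC occurs starting at positions 66, 100, 139.
NotI cuts at 3 sites.

3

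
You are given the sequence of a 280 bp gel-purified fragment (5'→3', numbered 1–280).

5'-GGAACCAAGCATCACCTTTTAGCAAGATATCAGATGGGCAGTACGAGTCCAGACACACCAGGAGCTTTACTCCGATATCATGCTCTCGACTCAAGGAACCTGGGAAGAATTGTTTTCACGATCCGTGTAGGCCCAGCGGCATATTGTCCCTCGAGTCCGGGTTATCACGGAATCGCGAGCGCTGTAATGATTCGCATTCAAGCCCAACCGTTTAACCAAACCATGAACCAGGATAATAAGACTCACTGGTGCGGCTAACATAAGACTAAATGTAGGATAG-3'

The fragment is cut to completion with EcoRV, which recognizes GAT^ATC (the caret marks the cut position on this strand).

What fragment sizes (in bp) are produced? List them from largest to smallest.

EcoRV sites (GATATC) start at positions 26, 74.
EcoRV cuts after base 3 of each site, so after positions 28, 76.
Linear molecule, 2 cuts → 3 fragments:
  1–28 → 28 bp
  29–76 → 48 bp
  77–280 → 204 bp
Sorted largest to smallest: 204, 48, 28 bp.

204, 48, 28 bp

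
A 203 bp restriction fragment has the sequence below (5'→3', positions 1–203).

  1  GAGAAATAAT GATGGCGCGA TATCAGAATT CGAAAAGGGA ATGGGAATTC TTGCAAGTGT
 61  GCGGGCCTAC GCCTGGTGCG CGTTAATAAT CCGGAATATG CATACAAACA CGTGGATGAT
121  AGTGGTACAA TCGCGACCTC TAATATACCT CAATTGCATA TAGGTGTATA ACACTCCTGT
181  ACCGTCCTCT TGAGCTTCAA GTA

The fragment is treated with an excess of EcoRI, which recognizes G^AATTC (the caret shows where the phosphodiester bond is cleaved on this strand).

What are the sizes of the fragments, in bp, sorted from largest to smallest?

EcoRI sites (GAATTC) start at positions 26, 45.
EcoRI cuts after the first base of each site, so after positions 26, 45.
Linear molecule, 2 cuts → 3 fragments:
  1–26 → 26 bp
  27–45 → 19 bp
  46–203 → 158 bp
Sorted largest to smallest: 158, 26, 19 bp.

158, 26, 19 bp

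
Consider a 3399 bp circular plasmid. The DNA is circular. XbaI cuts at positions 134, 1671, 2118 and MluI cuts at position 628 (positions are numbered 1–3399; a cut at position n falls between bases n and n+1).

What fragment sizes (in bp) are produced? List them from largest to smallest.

1415, 1043, 494, 447 bp

Combined cut positions (sorted): 134, 628, 1671, 2118.
Circular molecule, 4 cuts → 4 fragments:
  628 − 134 = 494 bp
  1671 − 628 = 1043 bp
  2118 − 1671 = 447 bp
  wrap: 3399 − 2118 + 134 = 1415 bp
Sorted largest to smallest: 1415, 1043, 494, 447 bp.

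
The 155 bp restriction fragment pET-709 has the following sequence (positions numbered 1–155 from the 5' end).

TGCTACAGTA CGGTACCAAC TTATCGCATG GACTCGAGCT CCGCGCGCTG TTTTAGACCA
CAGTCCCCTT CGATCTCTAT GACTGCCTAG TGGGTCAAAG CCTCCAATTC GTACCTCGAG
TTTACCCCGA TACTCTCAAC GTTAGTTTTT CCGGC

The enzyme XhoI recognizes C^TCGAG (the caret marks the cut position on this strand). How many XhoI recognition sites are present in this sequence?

CTCGAG occurs starting at positions 33, 115.
XhoI cuts at 2 sites.

2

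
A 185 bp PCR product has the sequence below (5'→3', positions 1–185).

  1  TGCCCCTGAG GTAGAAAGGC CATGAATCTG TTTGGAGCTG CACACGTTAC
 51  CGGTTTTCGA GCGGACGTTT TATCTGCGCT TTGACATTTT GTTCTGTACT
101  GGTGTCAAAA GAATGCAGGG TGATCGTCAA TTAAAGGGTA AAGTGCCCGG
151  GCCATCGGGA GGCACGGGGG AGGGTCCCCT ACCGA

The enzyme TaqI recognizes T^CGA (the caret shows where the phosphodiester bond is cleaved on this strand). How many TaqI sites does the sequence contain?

1

TCGA occurs starting at position 57.
TaqI cuts at 1 site.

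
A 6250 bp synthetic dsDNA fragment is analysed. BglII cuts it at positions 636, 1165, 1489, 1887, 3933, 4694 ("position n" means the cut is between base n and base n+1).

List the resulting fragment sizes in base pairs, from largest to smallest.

2046, 1556, 761, 636, 529, 398, 324 bp

Linear molecule, 6 cuts → 7 fragments:
  636 − 0 = 636 bp
  1165 − 636 = 529 bp
  1489 − 1165 = 324 bp
  1887 − 1489 = 398 bp
  3933 − 1887 = 2046 bp
  4694 − 3933 = 761 bp
  6250 − 4694 = 1556 bp
Sorted largest to smallest: 2046, 1556, 761, 636, 529, 398, 324 bp.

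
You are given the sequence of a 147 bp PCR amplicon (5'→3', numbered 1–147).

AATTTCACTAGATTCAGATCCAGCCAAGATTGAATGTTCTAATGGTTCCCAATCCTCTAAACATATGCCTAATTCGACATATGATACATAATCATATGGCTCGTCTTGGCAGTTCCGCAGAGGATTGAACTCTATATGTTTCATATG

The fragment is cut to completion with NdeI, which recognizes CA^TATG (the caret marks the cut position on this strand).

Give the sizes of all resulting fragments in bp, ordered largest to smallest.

63, 49, 16, 15, 4 bp

NdeI sites (CATATG) start at positions 62, 78, 93, 142.
NdeI cuts after base 2 of each site, so after positions 63, 79, 94, 143.
Linear molecule, 4 cuts → 5 fragments:
  1–63 → 63 bp
  64–79 → 16 bp
  80–94 → 15 bp
  95–143 → 49 bp
  144–147 → 4 bp
Sorted largest to smallest: 63, 49, 16, 15, 4 bp.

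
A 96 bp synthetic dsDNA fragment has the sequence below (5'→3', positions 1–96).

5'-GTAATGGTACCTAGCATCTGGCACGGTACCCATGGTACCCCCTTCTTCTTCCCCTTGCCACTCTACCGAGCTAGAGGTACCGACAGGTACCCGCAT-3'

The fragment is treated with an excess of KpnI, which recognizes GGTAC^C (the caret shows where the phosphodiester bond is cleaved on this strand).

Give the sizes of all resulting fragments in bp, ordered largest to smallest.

KpnI sites (GGTACC) start at positions 6, 25, 34, 76, 86.
KpnI cuts after base 5 of each site (before the last base), so after positions 10, 29, 38, 80, 90.
Linear molecule, 5 cuts → 6 fragments:
  1–10 → 10 bp
  11–29 → 19 bp
  30–38 → 9 bp
  39–80 → 42 bp
  81–90 → 10 bp
  91–96 → 6 bp
Sorted largest to smallest: 42, 19, 10, 10, 9, 6 bp.

42, 19, 10, 10, 9, 6 bp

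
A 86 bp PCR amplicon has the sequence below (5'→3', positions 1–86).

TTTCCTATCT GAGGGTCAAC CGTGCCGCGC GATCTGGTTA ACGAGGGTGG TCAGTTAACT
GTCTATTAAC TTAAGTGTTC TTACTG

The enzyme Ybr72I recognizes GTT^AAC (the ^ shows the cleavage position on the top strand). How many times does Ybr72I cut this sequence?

2

GTTAAC occurs starting at positions 37, 54.
Ybr72I cuts at 2 sites.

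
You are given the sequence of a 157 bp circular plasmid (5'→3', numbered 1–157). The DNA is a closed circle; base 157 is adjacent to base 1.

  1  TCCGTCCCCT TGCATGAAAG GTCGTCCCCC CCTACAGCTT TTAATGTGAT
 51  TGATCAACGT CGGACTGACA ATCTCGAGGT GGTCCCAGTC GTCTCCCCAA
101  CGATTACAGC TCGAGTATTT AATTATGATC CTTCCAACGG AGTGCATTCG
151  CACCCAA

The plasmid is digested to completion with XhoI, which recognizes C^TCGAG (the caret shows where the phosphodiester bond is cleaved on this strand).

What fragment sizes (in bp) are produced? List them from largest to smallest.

120, 37 bp

XhoI sites (CTCGAG) start at positions 73, 110.
XhoI cuts after the first base of each site, so after positions 73, 110.
Circular molecule, 2 cuts → 2 fragments:
  74–110 → 37 bp
  111–157 then 1–73 → 47 + 73 = 120 bp
Sorted largest to smallest: 120, 37 bp.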